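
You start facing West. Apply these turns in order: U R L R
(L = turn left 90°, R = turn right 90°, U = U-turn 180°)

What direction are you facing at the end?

Start: West
  U (U-turn (180°)) -> East
  R (right (90° clockwise)) -> South
  L (left (90° counter-clockwise)) -> East
  R (right (90° clockwise)) -> South
Final: South

Answer: Final heading: South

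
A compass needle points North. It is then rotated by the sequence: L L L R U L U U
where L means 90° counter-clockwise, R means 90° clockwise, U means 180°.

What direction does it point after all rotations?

Answer: Final heading: West

Derivation:
Start: North
  L (left (90° counter-clockwise)) -> West
  L (left (90° counter-clockwise)) -> South
  L (left (90° counter-clockwise)) -> East
  R (right (90° clockwise)) -> South
  U (U-turn (180°)) -> North
  L (left (90° counter-clockwise)) -> West
  U (U-turn (180°)) -> East
  U (U-turn (180°)) -> West
Final: West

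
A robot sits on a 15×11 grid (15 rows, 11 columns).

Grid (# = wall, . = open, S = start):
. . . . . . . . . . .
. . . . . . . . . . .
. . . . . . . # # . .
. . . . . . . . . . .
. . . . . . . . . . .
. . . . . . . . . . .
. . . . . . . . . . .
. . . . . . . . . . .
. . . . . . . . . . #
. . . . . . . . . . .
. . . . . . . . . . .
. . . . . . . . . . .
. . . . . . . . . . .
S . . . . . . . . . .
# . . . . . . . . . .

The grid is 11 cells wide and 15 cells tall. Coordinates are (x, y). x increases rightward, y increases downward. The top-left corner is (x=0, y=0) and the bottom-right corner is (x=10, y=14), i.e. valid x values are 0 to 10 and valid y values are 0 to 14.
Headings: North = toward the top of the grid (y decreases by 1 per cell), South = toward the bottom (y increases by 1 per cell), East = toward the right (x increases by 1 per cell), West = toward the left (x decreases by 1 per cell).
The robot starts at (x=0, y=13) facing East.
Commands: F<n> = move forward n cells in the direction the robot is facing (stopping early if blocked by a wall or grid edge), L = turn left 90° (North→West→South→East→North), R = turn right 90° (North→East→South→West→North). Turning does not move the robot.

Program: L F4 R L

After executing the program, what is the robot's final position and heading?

Answer: Final position: (x=0, y=9), facing North

Derivation:
Start: (x=0, y=13), facing East
  L: turn left, now facing North
  F4: move forward 4, now at (x=0, y=9)
  R: turn right, now facing East
  L: turn left, now facing North
Final: (x=0, y=9), facing North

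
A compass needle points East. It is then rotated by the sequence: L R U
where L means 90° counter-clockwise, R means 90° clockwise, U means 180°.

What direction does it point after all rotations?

Answer: Final heading: West

Derivation:
Start: East
  L (left (90° counter-clockwise)) -> North
  R (right (90° clockwise)) -> East
  U (U-turn (180°)) -> West
Final: West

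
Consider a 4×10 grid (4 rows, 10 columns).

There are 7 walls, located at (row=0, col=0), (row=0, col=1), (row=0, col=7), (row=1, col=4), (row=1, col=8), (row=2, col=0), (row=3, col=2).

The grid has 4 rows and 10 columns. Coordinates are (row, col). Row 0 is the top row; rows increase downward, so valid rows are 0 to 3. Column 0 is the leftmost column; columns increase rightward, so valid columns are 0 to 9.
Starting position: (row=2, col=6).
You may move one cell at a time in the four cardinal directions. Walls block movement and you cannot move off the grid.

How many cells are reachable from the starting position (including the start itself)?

BFS flood-fill from (row=2, col=6):
  Distance 0: (row=2, col=6)
  Distance 1: (row=1, col=6), (row=2, col=5), (row=2, col=7), (row=3, col=6)
  Distance 2: (row=0, col=6), (row=1, col=5), (row=1, col=7), (row=2, col=4), (row=2, col=8), (row=3, col=5), (row=3, col=7)
  Distance 3: (row=0, col=5), (row=2, col=3), (row=2, col=9), (row=3, col=4), (row=3, col=8)
  Distance 4: (row=0, col=4), (row=1, col=3), (row=1, col=9), (row=2, col=2), (row=3, col=3), (row=3, col=9)
  Distance 5: (row=0, col=3), (row=0, col=9), (row=1, col=2), (row=2, col=1)
  Distance 6: (row=0, col=2), (row=0, col=8), (row=1, col=1), (row=3, col=1)
  Distance 7: (row=1, col=0), (row=3, col=0)
Total reachable: 33 (grid has 33 open cells total)

Answer: Reachable cells: 33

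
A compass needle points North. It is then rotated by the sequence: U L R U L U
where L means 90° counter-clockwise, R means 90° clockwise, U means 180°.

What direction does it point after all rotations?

Start: North
  U (U-turn (180°)) -> South
  L (left (90° counter-clockwise)) -> East
  R (right (90° clockwise)) -> South
  U (U-turn (180°)) -> North
  L (left (90° counter-clockwise)) -> West
  U (U-turn (180°)) -> East
Final: East

Answer: Final heading: East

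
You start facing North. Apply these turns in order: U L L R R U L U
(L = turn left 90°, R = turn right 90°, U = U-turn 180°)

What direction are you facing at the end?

Start: North
  U (U-turn (180°)) -> South
  L (left (90° counter-clockwise)) -> East
  L (left (90° counter-clockwise)) -> North
  R (right (90° clockwise)) -> East
  R (right (90° clockwise)) -> South
  U (U-turn (180°)) -> North
  L (left (90° counter-clockwise)) -> West
  U (U-turn (180°)) -> East
Final: East

Answer: Final heading: East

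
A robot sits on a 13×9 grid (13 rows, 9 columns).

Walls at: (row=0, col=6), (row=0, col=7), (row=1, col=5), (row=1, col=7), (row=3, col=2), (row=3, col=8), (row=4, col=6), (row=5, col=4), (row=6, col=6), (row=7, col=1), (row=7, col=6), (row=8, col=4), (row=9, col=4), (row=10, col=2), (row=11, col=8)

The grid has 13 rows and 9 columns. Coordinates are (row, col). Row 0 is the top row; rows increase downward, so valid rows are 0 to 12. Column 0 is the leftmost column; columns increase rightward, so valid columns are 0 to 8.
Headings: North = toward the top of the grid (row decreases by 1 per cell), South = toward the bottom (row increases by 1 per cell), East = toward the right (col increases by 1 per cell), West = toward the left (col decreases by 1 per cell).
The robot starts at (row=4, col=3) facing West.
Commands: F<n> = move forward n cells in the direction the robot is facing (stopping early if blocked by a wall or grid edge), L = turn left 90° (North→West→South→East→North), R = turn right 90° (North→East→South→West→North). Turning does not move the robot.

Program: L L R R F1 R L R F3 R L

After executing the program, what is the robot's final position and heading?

Start: (row=4, col=3), facing West
  L: turn left, now facing South
  L: turn left, now facing East
  R: turn right, now facing South
  R: turn right, now facing West
  F1: move forward 1, now at (row=4, col=2)
  R: turn right, now facing North
  L: turn left, now facing West
  R: turn right, now facing North
  F3: move forward 0/3 (blocked), now at (row=4, col=2)
  R: turn right, now facing East
  L: turn left, now facing North
Final: (row=4, col=2), facing North

Answer: Final position: (row=4, col=2), facing North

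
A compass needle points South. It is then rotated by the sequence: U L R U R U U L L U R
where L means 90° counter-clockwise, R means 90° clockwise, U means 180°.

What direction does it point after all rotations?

Answer: Final heading: North

Derivation:
Start: South
  U (U-turn (180°)) -> North
  L (left (90° counter-clockwise)) -> West
  R (right (90° clockwise)) -> North
  U (U-turn (180°)) -> South
  R (right (90° clockwise)) -> West
  U (U-turn (180°)) -> East
  U (U-turn (180°)) -> West
  L (left (90° counter-clockwise)) -> South
  L (left (90° counter-clockwise)) -> East
  U (U-turn (180°)) -> West
  R (right (90° clockwise)) -> North
Final: North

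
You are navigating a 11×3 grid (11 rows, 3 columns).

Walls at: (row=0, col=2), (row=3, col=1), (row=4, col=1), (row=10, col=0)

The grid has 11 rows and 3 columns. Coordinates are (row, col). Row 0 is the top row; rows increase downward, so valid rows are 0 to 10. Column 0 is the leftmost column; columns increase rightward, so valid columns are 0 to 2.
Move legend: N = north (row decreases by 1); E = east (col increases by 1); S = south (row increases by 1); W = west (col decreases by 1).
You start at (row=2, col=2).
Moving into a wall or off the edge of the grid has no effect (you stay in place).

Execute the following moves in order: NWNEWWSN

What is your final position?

Answer: Final position: (row=0, col=0)

Derivation:
Start: (row=2, col=2)
  N (north): (row=2, col=2) -> (row=1, col=2)
  W (west): (row=1, col=2) -> (row=1, col=1)
  N (north): (row=1, col=1) -> (row=0, col=1)
  E (east): blocked, stay at (row=0, col=1)
  W (west): (row=0, col=1) -> (row=0, col=0)
  W (west): blocked, stay at (row=0, col=0)
  S (south): (row=0, col=0) -> (row=1, col=0)
  N (north): (row=1, col=0) -> (row=0, col=0)
Final: (row=0, col=0)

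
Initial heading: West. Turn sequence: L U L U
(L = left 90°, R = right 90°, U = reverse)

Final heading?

Answer: Final heading: East

Derivation:
Start: West
  L (left (90° counter-clockwise)) -> South
  U (U-turn (180°)) -> North
  L (left (90° counter-clockwise)) -> West
  U (U-turn (180°)) -> East
Final: East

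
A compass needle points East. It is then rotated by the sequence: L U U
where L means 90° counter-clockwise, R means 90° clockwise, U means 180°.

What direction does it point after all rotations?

Answer: Final heading: North

Derivation:
Start: East
  L (left (90° counter-clockwise)) -> North
  U (U-turn (180°)) -> South
  U (U-turn (180°)) -> North
Final: North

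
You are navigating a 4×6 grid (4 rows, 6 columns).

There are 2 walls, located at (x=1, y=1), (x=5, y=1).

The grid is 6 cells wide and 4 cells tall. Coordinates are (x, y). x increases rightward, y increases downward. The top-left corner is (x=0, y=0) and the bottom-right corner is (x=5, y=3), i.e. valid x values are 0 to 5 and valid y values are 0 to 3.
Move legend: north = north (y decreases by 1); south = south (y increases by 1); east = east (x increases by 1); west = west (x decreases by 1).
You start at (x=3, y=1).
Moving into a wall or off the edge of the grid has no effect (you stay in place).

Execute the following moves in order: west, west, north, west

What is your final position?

Answer: Final position: (x=1, y=0)

Derivation:
Start: (x=3, y=1)
  west (west): (x=3, y=1) -> (x=2, y=1)
  west (west): blocked, stay at (x=2, y=1)
  north (north): (x=2, y=1) -> (x=2, y=0)
  west (west): (x=2, y=0) -> (x=1, y=0)
Final: (x=1, y=0)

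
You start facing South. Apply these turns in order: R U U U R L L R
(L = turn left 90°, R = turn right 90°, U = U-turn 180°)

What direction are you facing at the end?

Start: South
  R (right (90° clockwise)) -> West
  U (U-turn (180°)) -> East
  U (U-turn (180°)) -> West
  U (U-turn (180°)) -> East
  R (right (90° clockwise)) -> South
  L (left (90° counter-clockwise)) -> East
  L (left (90° counter-clockwise)) -> North
  R (right (90° clockwise)) -> East
Final: East

Answer: Final heading: East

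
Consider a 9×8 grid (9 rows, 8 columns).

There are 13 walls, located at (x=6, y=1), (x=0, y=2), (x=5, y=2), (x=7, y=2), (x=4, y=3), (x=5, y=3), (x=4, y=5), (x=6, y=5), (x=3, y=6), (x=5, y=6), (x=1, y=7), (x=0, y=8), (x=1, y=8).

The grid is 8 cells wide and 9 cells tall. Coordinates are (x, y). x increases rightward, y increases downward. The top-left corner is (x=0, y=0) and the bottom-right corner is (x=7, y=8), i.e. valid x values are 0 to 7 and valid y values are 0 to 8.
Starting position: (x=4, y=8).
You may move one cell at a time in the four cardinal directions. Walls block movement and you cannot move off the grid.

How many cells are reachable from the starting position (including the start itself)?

BFS flood-fill from (x=4, y=8):
  Distance 0: (x=4, y=8)
  Distance 1: (x=4, y=7), (x=3, y=8), (x=5, y=8)
  Distance 2: (x=4, y=6), (x=3, y=7), (x=5, y=7), (x=2, y=8), (x=6, y=8)
  Distance 3: (x=2, y=7), (x=6, y=7), (x=7, y=8)
  Distance 4: (x=2, y=6), (x=6, y=6), (x=7, y=7)
  Distance 5: (x=2, y=5), (x=1, y=6), (x=7, y=6)
  Distance 6: (x=2, y=4), (x=1, y=5), (x=3, y=5), (x=7, y=5), (x=0, y=6)
  Distance 7: (x=2, y=3), (x=1, y=4), (x=3, y=4), (x=7, y=4), (x=0, y=5), (x=0, y=7)
  Distance 8: (x=2, y=2), (x=1, y=3), (x=3, y=3), (x=7, y=3), (x=0, y=4), (x=4, y=4), (x=6, y=4)
  Distance 9: (x=2, y=1), (x=1, y=2), (x=3, y=2), (x=0, y=3), (x=6, y=3), (x=5, y=4)
  Distance 10: (x=2, y=0), (x=1, y=1), (x=3, y=1), (x=4, y=2), (x=6, y=2), (x=5, y=5)
  Distance 11: (x=1, y=0), (x=3, y=0), (x=0, y=1), (x=4, y=1)
  Distance 12: (x=0, y=0), (x=4, y=0), (x=5, y=1)
  Distance 13: (x=5, y=0)
  Distance 14: (x=6, y=0)
  Distance 15: (x=7, y=0)
  Distance 16: (x=7, y=1)
Total reachable: 59 (grid has 59 open cells total)

Answer: Reachable cells: 59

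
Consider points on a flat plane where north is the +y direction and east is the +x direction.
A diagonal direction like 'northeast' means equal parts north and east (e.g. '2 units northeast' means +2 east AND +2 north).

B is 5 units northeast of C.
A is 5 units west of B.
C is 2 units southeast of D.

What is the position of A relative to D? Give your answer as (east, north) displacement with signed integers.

Answer: A is at (east=2, north=3) relative to D.

Derivation:
Place D at the origin (east=0, north=0).
  C is 2 units southeast of D: delta (east=+2, north=-2); C at (east=2, north=-2).
  B is 5 units northeast of C: delta (east=+5, north=+5); B at (east=7, north=3).
  A is 5 units west of B: delta (east=-5, north=+0); A at (east=2, north=3).
Therefore A relative to D: (east=2, north=3).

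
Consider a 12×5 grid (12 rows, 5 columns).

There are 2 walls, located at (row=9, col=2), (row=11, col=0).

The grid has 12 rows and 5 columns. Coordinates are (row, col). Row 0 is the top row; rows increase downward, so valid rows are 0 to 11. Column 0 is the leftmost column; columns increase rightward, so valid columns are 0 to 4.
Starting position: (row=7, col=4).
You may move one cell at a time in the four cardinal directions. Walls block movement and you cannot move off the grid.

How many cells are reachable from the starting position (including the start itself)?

Answer: Reachable cells: 58

Derivation:
BFS flood-fill from (row=7, col=4):
  Distance 0: (row=7, col=4)
  Distance 1: (row=6, col=4), (row=7, col=3), (row=8, col=4)
  Distance 2: (row=5, col=4), (row=6, col=3), (row=7, col=2), (row=8, col=3), (row=9, col=4)
  Distance 3: (row=4, col=4), (row=5, col=3), (row=6, col=2), (row=7, col=1), (row=8, col=2), (row=9, col=3), (row=10, col=4)
  Distance 4: (row=3, col=4), (row=4, col=3), (row=5, col=2), (row=6, col=1), (row=7, col=0), (row=8, col=1), (row=10, col=3), (row=11, col=4)
  Distance 5: (row=2, col=4), (row=3, col=3), (row=4, col=2), (row=5, col=1), (row=6, col=0), (row=8, col=0), (row=9, col=1), (row=10, col=2), (row=11, col=3)
  Distance 6: (row=1, col=4), (row=2, col=3), (row=3, col=2), (row=4, col=1), (row=5, col=0), (row=9, col=0), (row=10, col=1), (row=11, col=2)
  Distance 7: (row=0, col=4), (row=1, col=3), (row=2, col=2), (row=3, col=1), (row=4, col=0), (row=10, col=0), (row=11, col=1)
  Distance 8: (row=0, col=3), (row=1, col=2), (row=2, col=1), (row=3, col=0)
  Distance 9: (row=0, col=2), (row=1, col=1), (row=2, col=0)
  Distance 10: (row=0, col=1), (row=1, col=0)
  Distance 11: (row=0, col=0)
Total reachable: 58 (grid has 58 open cells total)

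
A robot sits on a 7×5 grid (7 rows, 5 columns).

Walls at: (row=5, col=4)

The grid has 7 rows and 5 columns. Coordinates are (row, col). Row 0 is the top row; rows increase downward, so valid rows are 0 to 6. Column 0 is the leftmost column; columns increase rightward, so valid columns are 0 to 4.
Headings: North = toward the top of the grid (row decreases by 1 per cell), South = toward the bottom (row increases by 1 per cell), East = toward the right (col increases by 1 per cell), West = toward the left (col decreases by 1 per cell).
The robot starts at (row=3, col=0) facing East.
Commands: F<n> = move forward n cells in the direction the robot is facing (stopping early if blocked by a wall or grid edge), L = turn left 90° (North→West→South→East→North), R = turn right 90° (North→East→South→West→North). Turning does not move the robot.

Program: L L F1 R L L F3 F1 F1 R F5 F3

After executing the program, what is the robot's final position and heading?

Answer: Final position: (row=6, col=0), facing West

Derivation:
Start: (row=3, col=0), facing East
  L: turn left, now facing North
  L: turn left, now facing West
  F1: move forward 0/1 (blocked), now at (row=3, col=0)
  R: turn right, now facing North
  L: turn left, now facing West
  L: turn left, now facing South
  F3: move forward 3, now at (row=6, col=0)
  F1: move forward 0/1 (blocked), now at (row=6, col=0)
  F1: move forward 0/1 (blocked), now at (row=6, col=0)
  R: turn right, now facing West
  F5: move forward 0/5 (blocked), now at (row=6, col=0)
  F3: move forward 0/3 (blocked), now at (row=6, col=0)
Final: (row=6, col=0), facing West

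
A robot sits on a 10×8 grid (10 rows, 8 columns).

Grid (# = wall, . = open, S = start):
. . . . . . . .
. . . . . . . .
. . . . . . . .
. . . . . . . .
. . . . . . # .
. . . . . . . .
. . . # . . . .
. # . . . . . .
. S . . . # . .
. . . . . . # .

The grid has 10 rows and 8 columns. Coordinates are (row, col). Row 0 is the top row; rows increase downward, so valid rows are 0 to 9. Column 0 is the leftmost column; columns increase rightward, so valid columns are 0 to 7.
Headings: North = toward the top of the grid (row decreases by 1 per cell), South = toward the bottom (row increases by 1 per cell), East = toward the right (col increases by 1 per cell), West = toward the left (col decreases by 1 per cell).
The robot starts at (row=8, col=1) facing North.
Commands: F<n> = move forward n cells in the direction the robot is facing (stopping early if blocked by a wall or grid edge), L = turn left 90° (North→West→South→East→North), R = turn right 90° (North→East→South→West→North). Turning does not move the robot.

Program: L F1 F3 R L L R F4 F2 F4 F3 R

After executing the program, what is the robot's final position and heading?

Start: (row=8, col=1), facing North
  L: turn left, now facing West
  F1: move forward 1, now at (row=8, col=0)
  F3: move forward 0/3 (blocked), now at (row=8, col=0)
  R: turn right, now facing North
  L: turn left, now facing West
  L: turn left, now facing South
  R: turn right, now facing West
  F4: move forward 0/4 (blocked), now at (row=8, col=0)
  F2: move forward 0/2 (blocked), now at (row=8, col=0)
  F4: move forward 0/4 (blocked), now at (row=8, col=0)
  F3: move forward 0/3 (blocked), now at (row=8, col=0)
  R: turn right, now facing North
Final: (row=8, col=0), facing North

Answer: Final position: (row=8, col=0), facing North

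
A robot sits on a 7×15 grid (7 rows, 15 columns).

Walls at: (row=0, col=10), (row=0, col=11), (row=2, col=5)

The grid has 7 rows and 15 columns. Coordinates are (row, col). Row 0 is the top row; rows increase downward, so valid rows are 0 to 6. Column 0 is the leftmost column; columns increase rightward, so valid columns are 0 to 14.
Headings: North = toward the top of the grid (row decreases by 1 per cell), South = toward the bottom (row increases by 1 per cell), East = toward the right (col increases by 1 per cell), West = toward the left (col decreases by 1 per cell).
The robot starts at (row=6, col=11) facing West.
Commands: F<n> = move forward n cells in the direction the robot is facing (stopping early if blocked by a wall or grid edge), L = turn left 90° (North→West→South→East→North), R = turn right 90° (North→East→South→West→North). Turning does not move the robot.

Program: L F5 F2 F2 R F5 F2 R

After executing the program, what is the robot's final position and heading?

Start: (row=6, col=11), facing West
  L: turn left, now facing South
  F5: move forward 0/5 (blocked), now at (row=6, col=11)
  F2: move forward 0/2 (blocked), now at (row=6, col=11)
  F2: move forward 0/2 (blocked), now at (row=6, col=11)
  R: turn right, now facing West
  F5: move forward 5, now at (row=6, col=6)
  F2: move forward 2, now at (row=6, col=4)
  R: turn right, now facing North
Final: (row=6, col=4), facing North

Answer: Final position: (row=6, col=4), facing North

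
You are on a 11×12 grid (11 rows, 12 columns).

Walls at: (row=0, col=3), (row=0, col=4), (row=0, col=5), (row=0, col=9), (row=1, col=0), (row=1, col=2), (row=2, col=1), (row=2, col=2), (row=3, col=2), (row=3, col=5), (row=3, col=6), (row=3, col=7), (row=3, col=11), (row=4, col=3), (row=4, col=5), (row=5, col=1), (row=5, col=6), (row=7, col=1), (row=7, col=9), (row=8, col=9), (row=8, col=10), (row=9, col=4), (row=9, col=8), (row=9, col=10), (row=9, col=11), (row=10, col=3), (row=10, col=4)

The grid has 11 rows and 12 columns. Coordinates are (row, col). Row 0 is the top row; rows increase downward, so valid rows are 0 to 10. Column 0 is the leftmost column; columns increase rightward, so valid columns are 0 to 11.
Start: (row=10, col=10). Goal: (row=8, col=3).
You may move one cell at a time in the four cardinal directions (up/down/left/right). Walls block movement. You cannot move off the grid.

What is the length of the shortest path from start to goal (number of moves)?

BFS from (row=10, col=10) until reaching (row=8, col=3):
  Distance 0: (row=10, col=10)
  Distance 1: (row=10, col=9), (row=10, col=11)
  Distance 2: (row=9, col=9), (row=10, col=8)
  Distance 3: (row=10, col=7)
  Distance 4: (row=9, col=7), (row=10, col=6)
  Distance 5: (row=8, col=7), (row=9, col=6), (row=10, col=5)
  Distance 6: (row=7, col=7), (row=8, col=6), (row=8, col=8), (row=9, col=5)
  Distance 7: (row=6, col=7), (row=7, col=6), (row=7, col=8), (row=8, col=5)
  Distance 8: (row=5, col=7), (row=6, col=6), (row=6, col=8), (row=7, col=5), (row=8, col=4)
  Distance 9: (row=4, col=7), (row=5, col=8), (row=6, col=5), (row=6, col=9), (row=7, col=4), (row=8, col=3)  <- goal reached here
One shortest path (9 moves): (row=10, col=10) -> (row=10, col=9) -> (row=10, col=8) -> (row=10, col=7) -> (row=10, col=6) -> (row=10, col=5) -> (row=9, col=5) -> (row=8, col=5) -> (row=8, col=4) -> (row=8, col=3)

Answer: Shortest path length: 9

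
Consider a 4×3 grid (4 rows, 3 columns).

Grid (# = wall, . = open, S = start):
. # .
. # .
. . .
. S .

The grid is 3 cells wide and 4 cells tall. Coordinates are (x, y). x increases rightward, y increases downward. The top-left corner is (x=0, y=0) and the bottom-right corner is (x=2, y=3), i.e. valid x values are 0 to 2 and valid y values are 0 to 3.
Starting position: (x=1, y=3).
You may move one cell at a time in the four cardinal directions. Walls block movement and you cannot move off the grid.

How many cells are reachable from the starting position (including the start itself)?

BFS flood-fill from (x=1, y=3):
  Distance 0: (x=1, y=3)
  Distance 1: (x=1, y=2), (x=0, y=3), (x=2, y=3)
  Distance 2: (x=0, y=2), (x=2, y=2)
  Distance 3: (x=0, y=1), (x=2, y=1)
  Distance 4: (x=0, y=0), (x=2, y=0)
Total reachable: 10 (grid has 10 open cells total)

Answer: Reachable cells: 10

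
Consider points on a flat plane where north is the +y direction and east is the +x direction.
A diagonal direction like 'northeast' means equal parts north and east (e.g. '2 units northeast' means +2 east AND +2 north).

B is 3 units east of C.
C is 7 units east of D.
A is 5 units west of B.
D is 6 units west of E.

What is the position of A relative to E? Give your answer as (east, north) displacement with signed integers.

Answer: A is at (east=-1, north=0) relative to E.

Derivation:
Place E at the origin (east=0, north=0).
  D is 6 units west of E: delta (east=-6, north=+0); D at (east=-6, north=0).
  C is 7 units east of D: delta (east=+7, north=+0); C at (east=1, north=0).
  B is 3 units east of C: delta (east=+3, north=+0); B at (east=4, north=0).
  A is 5 units west of B: delta (east=-5, north=+0); A at (east=-1, north=0).
Therefore A relative to E: (east=-1, north=0).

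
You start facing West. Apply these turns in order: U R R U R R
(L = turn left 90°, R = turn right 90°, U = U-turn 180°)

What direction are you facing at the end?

Answer: Final heading: West

Derivation:
Start: West
  U (U-turn (180°)) -> East
  R (right (90° clockwise)) -> South
  R (right (90° clockwise)) -> West
  U (U-turn (180°)) -> East
  R (right (90° clockwise)) -> South
  R (right (90° clockwise)) -> West
Final: West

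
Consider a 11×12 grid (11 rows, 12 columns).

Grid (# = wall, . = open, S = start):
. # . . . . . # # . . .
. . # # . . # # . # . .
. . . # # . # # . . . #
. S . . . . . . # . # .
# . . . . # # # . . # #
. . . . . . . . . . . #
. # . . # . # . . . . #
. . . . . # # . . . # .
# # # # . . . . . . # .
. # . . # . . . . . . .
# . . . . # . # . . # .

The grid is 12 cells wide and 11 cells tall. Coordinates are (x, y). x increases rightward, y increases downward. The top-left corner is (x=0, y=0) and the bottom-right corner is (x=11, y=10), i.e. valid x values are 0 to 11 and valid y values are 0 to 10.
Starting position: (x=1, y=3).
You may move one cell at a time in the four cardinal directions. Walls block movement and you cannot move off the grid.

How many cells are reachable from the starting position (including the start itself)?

Answer: Reachable cells: 84

Derivation:
BFS flood-fill from (x=1, y=3):
  Distance 0: (x=1, y=3)
  Distance 1: (x=1, y=2), (x=0, y=3), (x=2, y=3), (x=1, y=4)
  Distance 2: (x=1, y=1), (x=0, y=2), (x=2, y=2), (x=3, y=3), (x=2, y=4), (x=1, y=5)
  Distance 3: (x=0, y=1), (x=4, y=3), (x=3, y=4), (x=0, y=5), (x=2, y=5)
  Distance 4: (x=0, y=0), (x=5, y=3), (x=4, y=4), (x=3, y=5), (x=0, y=6), (x=2, y=6)
  Distance 5: (x=5, y=2), (x=6, y=3), (x=4, y=5), (x=3, y=6), (x=0, y=7), (x=2, y=7)
  Distance 6: (x=5, y=1), (x=7, y=3), (x=5, y=5), (x=1, y=7), (x=3, y=7)
  Distance 7: (x=5, y=0), (x=4, y=1), (x=6, y=5), (x=5, y=6), (x=4, y=7)
  Distance 8: (x=4, y=0), (x=6, y=0), (x=7, y=5), (x=4, y=8)
  Distance 9: (x=3, y=0), (x=8, y=5), (x=7, y=6), (x=5, y=8)
  Distance 10: (x=2, y=0), (x=8, y=4), (x=9, y=5), (x=8, y=6), (x=7, y=7), (x=6, y=8), (x=5, y=9)
  Distance 11: (x=9, y=4), (x=10, y=5), (x=9, y=6), (x=8, y=7), (x=7, y=8), (x=6, y=9)
  Distance 12: (x=9, y=3), (x=10, y=6), (x=9, y=7), (x=8, y=8), (x=7, y=9), (x=6, y=10)
  Distance 13: (x=9, y=2), (x=9, y=8), (x=8, y=9)
  Distance 14: (x=8, y=2), (x=10, y=2), (x=9, y=9), (x=8, y=10)
  Distance 15: (x=8, y=1), (x=10, y=1), (x=10, y=9), (x=9, y=10)
  Distance 16: (x=10, y=0), (x=11, y=1), (x=11, y=9)
  Distance 17: (x=9, y=0), (x=11, y=0), (x=11, y=8), (x=11, y=10)
  Distance 18: (x=11, y=7)
Total reachable: 84 (grid has 92 open cells total)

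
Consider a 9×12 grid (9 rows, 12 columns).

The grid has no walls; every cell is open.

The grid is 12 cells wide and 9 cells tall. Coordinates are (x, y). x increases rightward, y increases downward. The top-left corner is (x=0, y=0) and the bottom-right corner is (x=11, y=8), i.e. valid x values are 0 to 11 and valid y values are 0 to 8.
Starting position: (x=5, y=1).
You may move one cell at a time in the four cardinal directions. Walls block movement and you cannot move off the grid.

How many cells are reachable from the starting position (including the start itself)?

Answer: Reachable cells: 108

Derivation:
BFS flood-fill from (x=5, y=1):
  Distance 0: (x=5, y=1)
  Distance 1: (x=5, y=0), (x=4, y=1), (x=6, y=1), (x=5, y=2)
  Distance 2: (x=4, y=0), (x=6, y=0), (x=3, y=1), (x=7, y=1), (x=4, y=2), (x=6, y=2), (x=5, y=3)
  Distance 3: (x=3, y=0), (x=7, y=0), (x=2, y=1), (x=8, y=1), (x=3, y=2), (x=7, y=2), (x=4, y=3), (x=6, y=3), (x=5, y=4)
  Distance 4: (x=2, y=0), (x=8, y=0), (x=1, y=1), (x=9, y=1), (x=2, y=2), (x=8, y=2), (x=3, y=3), (x=7, y=3), (x=4, y=4), (x=6, y=4), (x=5, y=5)
  Distance 5: (x=1, y=0), (x=9, y=0), (x=0, y=1), (x=10, y=1), (x=1, y=2), (x=9, y=2), (x=2, y=3), (x=8, y=3), (x=3, y=4), (x=7, y=4), (x=4, y=5), (x=6, y=5), (x=5, y=6)
  Distance 6: (x=0, y=0), (x=10, y=0), (x=11, y=1), (x=0, y=2), (x=10, y=2), (x=1, y=3), (x=9, y=3), (x=2, y=4), (x=8, y=4), (x=3, y=5), (x=7, y=5), (x=4, y=6), (x=6, y=6), (x=5, y=7)
  Distance 7: (x=11, y=0), (x=11, y=2), (x=0, y=3), (x=10, y=3), (x=1, y=4), (x=9, y=4), (x=2, y=5), (x=8, y=5), (x=3, y=6), (x=7, y=6), (x=4, y=7), (x=6, y=7), (x=5, y=8)
  Distance 8: (x=11, y=3), (x=0, y=4), (x=10, y=4), (x=1, y=5), (x=9, y=5), (x=2, y=6), (x=8, y=6), (x=3, y=7), (x=7, y=7), (x=4, y=8), (x=6, y=8)
  Distance 9: (x=11, y=4), (x=0, y=5), (x=10, y=5), (x=1, y=6), (x=9, y=6), (x=2, y=7), (x=8, y=7), (x=3, y=8), (x=7, y=8)
  Distance 10: (x=11, y=5), (x=0, y=6), (x=10, y=6), (x=1, y=7), (x=9, y=7), (x=2, y=8), (x=8, y=8)
  Distance 11: (x=11, y=6), (x=0, y=7), (x=10, y=7), (x=1, y=8), (x=9, y=8)
  Distance 12: (x=11, y=7), (x=0, y=8), (x=10, y=8)
  Distance 13: (x=11, y=8)
Total reachable: 108 (grid has 108 open cells total)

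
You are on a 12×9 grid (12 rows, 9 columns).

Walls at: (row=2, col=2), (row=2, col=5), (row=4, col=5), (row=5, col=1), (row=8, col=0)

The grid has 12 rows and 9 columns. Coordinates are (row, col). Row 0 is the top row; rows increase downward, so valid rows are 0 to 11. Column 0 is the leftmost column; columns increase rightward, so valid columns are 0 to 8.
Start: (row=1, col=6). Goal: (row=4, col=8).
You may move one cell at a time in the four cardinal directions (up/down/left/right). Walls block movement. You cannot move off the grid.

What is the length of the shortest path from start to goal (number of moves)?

BFS from (row=1, col=6) until reaching (row=4, col=8):
  Distance 0: (row=1, col=6)
  Distance 1: (row=0, col=6), (row=1, col=5), (row=1, col=7), (row=2, col=6)
  Distance 2: (row=0, col=5), (row=0, col=7), (row=1, col=4), (row=1, col=8), (row=2, col=7), (row=3, col=6)
  Distance 3: (row=0, col=4), (row=0, col=8), (row=1, col=3), (row=2, col=4), (row=2, col=8), (row=3, col=5), (row=3, col=7), (row=4, col=6)
  Distance 4: (row=0, col=3), (row=1, col=2), (row=2, col=3), (row=3, col=4), (row=3, col=8), (row=4, col=7), (row=5, col=6)
  Distance 5: (row=0, col=2), (row=1, col=1), (row=3, col=3), (row=4, col=4), (row=4, col=8), (row=5, col=5), (row=5, col=7), (row=6, col=6)  <- goal reached here
One shortest path (5 moves): (row=1, col=6) -> (row=1, col=7) -> (row=1, col=8) -> (row=2, col=8) -> (row=3, col=8) -> (row=4, col=8)

Answer: Shortest path length: 5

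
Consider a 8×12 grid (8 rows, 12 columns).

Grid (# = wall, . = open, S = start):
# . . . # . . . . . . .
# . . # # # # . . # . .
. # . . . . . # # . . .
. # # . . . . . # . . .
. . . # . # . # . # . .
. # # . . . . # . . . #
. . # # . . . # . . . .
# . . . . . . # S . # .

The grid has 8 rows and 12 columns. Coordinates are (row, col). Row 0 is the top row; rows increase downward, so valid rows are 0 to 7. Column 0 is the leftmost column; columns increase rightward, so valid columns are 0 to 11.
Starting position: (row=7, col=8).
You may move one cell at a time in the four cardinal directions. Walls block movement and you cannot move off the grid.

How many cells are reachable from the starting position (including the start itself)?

BFS flood-fill from (row=7, col=8):
  Distance 0: (row=7, col=8)
  Distance 1: (row=6, col=8), (row=7, col=9)
  Distance 2: (row=5, col=8), (row=6, col=9)
  Distance 3: (row=4, col=8), (row=5, col=9), (row=6, col=10)
  Distance 4: (row=5, col=10), (row=6, col=11)
  Distance 5: (row=4, col=10), (row=7, col=11)
  Distance 6: (row=3, col=10), (row=4, col=11)
  Distance 7: (row=2, col=10), (row=3, col=9), (row=3, col=11)
  Distance 8: (row=1, col=10), (row=2, col=9), (row=2, col=11)
  Distance 9: (row=0, col=10), (row=1, col=11)
  Distance 10: (row=0, col=9), (row=0, col=11)
  Distance 11: (row=0, col=8)
  Distance 12: (row=0, col=7), (row=1, col=8)
  Distance 13: (row=0, col=6), (row=1, col=7)
  Distance 14: (row=0, col=5)
Total reachable: 30 (grid has 68 open cells total)

Answer: Reachable cells: 30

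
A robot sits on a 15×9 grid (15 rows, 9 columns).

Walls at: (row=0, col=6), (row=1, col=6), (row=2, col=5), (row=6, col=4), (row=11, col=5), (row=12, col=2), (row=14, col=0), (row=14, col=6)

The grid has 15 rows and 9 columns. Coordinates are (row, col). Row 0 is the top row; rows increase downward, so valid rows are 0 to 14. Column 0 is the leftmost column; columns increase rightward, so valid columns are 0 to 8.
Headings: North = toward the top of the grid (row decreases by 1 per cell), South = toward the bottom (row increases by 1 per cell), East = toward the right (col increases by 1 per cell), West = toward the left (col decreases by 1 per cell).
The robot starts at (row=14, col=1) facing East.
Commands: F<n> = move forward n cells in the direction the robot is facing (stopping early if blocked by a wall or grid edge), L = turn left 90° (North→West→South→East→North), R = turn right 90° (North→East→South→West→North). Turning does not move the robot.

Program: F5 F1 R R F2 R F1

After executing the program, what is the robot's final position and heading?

Start: (row=14, col=1), facing East
  F5: move forward 4/5 (blocked), now at (row=14, col=5)
  F1: move forward 0/1 (blocked), now at (row=14, col=5)
  R: turn right, now facing South
  R: turn right, now facing West
  F2: move forward 2, now at (row=14, col=3)
  R: turn right, now facing North
  F1: move forward 1, now at (row=13, col=3)
Final: (row=13, col=3), facing North

Answer: Final position: (row=13, col=3), facing North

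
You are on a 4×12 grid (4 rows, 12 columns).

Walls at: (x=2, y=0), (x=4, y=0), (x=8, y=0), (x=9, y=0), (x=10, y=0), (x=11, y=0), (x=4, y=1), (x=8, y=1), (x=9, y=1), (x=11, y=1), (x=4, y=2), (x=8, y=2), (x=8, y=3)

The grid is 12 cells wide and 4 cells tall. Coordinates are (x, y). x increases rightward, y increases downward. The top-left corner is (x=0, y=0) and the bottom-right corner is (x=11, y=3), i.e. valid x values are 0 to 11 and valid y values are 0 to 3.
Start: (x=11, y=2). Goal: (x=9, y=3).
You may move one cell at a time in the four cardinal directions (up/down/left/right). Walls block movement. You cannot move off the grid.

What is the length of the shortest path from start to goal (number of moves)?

Answer: Shortest path length: 3

Derivation:
BFS from (x=11, y=2) until reaching (x=9, y=3):
  Distance 0: (x=11, y=2)
  Distance 1: (x=10, y=2), (x=11, y=3)
  Distance 2: (x=10, y=1), (x=9, y=2), (x=10, y=3)
  Distance 3: (x=9, y=3)  <- goal reached here
One shortest path (3 moves): (x=11, y=2) -> (x=10, y=2) -> (x=9, y=2) -> (x=9, y=3)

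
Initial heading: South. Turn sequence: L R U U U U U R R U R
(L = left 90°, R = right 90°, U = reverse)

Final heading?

Answer: Final heading: East

Derivation:
Start: South
  L (left (90° counter-clockwise)) -> East
  R (right (90° clockwise)) -> South
  U (U-turn (180°)) -> North
  U (U-turn (180°)) -> South
  U (U-turn (180°)) -> North
  U (U-turn (180°)) -> South
  U (U-turn (180°)) -> North
  R (right (90° clockwise)) -> East
  R (right (90° clockwise)) -> South
  U (U-turn (180°)) -> North
  R (right (90° clockwise)) -> East
Final: East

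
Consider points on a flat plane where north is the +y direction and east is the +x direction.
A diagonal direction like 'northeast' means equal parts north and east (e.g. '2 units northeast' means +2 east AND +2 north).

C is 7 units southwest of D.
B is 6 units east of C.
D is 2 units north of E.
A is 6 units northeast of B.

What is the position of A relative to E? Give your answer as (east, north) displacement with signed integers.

Place E at the origin (east=0, north=0).
  D is 2 units north of E: delta (east=+0, north=+2); D at (east=0, north=2).
  C is 7 units southwest of D: delta (east=-7, north=-7); C at (east=-7, north=-5).
  B is 6 units east of C: delta (east=+6, north=+0); B at (east=-1, north=-5).
  A is 6 units northeast of B: delta (east=+6, north=+6); A at (east=5, north=1).
Therefore A relative to E: (east=5, north=1).

Answer: A is at (east=5, north=1) relative to E.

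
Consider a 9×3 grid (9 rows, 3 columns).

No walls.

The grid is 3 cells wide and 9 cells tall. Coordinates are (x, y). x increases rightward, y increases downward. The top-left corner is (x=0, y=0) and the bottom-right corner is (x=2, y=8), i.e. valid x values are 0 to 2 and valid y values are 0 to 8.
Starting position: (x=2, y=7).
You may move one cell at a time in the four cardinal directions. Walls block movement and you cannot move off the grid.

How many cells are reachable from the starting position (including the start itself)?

BFS flood-fill from (x=2, y=7):
  Distance 0: (x=2, y=7)
  Distance 1: (x=2, y=6), (x=1, y=7), (x=2, y=8)
  Distance 2: (x=2, y=5), (x=1, y=6), (x=0, y=7), (x=1, y=8)
  Distance 3: (x=2, y=4), (x=1, y=5), (x=0, y=6), (x=0, y=8)
  Distance 4: (x=2, y=3), (x=1, y=4), (x=0, y=5)
  Distance 5: (x=2, y=2), (x=1, y=3), (x=0, y=4)
  Distance 6: (x=2, y=1), (x=1, y=2), (x=0, y=3)
  Distance 7: (x=2, y=0), (x=1, y=1), (x=0, y=2)
  Distance 8: (x=1, y=0), (x=0, y=1)
  Distance 9: (x=0, y=0)
Total reachable: 27 (grid has 27 open cells total)

Answer: Reachable cells: 27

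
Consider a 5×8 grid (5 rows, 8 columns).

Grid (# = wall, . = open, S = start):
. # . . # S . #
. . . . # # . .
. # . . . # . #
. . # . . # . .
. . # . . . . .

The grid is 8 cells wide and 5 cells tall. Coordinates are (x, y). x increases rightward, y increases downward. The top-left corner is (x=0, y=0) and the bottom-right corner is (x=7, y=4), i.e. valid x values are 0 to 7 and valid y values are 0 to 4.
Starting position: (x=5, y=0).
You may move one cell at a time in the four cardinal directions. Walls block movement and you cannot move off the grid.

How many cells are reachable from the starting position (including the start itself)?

BFS flood-fill from (x=5, y=0):
  Distance 0: (x=5, y=0)
  Distance 1: (x=6, y=0)
  Distance 2: (x=6, y=1)
  Distance 3: (x=7, y=1), (x=6, y=2)
  Distance 4: (x=6, y=3)
  Distance 5: (x=7, y=3), (x=6, y=4)
  Distance 6: (x=5, y=4), (x=7, y=4)
  Distance 7: (x=4, y=4)
  Distance 8: (x=4, y=3), (x=3, y=4)
  Distance 9: (x=4, y=2), (x=3, y=3)
  Distance 10: (x=3, y=2)
  Distance 11: (x=3, y=1), (x=2, y=2)
  Distance 12: (x=3, y=0), (x=2, y=1)
  Distance 13: (x=2, y=0), (x=1, y=1)
  Distance 14: (x=0, y=1)
  Distance 15: (x=0, y=0), (x=0, y=2)
  Distance 16: (x=0, y=3)
  Distance 17: (x=1, y=3), (x=0, y=4)
  Distance 18: (x=1, y=4)
Total reachable: 29 (grid has 29 open cells total)

Answer: Reachable cells: 29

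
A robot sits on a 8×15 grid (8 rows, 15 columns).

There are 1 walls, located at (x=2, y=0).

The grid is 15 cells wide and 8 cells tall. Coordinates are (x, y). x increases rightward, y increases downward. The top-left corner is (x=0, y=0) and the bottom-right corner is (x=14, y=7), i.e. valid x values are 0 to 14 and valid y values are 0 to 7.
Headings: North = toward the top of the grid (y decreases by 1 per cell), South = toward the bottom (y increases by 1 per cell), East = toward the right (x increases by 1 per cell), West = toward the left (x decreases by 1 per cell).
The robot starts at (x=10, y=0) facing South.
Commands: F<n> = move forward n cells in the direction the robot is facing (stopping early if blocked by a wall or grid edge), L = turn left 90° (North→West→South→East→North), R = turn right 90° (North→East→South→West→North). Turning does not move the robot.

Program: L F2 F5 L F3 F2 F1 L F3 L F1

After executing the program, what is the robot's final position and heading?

Start: (x=10, y=0), facing South
  L: turn left, now facing East
  F2: move forward 2, now at (x=12, y=0)
  F5: move forward 2/5 (blocked), now at (x=14, y=0)
  L: turn left, now facing North
  F3: move forward 0/3 (blocked), now at (x=14, y=0)
  F2: move forward 0/2 (blocked), now at (x=14, y=0)
  F1: move forward 0/1 (blocked), now at (x=14, y=0)
  L: turn left, now facing West
  F3: move forward 3, now at (x=11, y=0)
  L: turn left, now facing South
  F1: move forward 1, now at (x=11, y=1)
Final: (x=11, y=1), facing South

Answer: Final position: (x=11, y=1), facing South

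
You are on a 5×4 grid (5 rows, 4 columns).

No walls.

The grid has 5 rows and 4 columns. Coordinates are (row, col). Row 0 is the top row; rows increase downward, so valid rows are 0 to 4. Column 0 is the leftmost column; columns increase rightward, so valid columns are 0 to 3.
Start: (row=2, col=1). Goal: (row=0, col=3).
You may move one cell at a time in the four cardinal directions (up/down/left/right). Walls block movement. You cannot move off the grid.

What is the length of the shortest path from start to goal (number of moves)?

Answer: Shortest path length: 4

Derivation:
BFS from (row=2, col=1) until reaching (row=0, col=3):
  Distance 0: (row=2, col=1)
  Distance 1: (row=1, col=1), (row=2, col=0), (row=2, col=2), (row=3, col=1)
  Distance 2: (row=0, col=1), (row=1, col=0), (row=1, col=2), (row=2, col=3), (row=3, col=0), (row=3, col=2), (row=4, col=1)
  Distance 3: (row=0, col=0), (row=0, col=2), (row=1, col=3), (row=3, col=3), (row=4, col=0), (row=4, col=2)
  Distance 4: (row=0, col=3), (row=4, col=3)  <- goal reached here
One shortest path (4 moves): (row=2, col=1) -> (row=2, col=2) -> (row=2, col=3) -> (row=1, col=3) -> (row=0, col=3)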